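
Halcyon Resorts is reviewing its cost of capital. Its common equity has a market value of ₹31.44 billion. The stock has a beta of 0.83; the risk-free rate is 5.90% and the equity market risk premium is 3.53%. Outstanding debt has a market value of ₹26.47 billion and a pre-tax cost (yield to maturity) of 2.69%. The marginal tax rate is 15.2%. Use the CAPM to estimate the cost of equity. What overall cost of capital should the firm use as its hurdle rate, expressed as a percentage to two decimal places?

5.84%

Cost of equity via CAPM: Re = 5.9% + 0.83 × 3.53% = 8.8299%.
Total capital V = 31.44 + 26.47 = 57.91.
Equity: weight = 31.44/57.91 = 0.5429; cost = 8.8299%.
Debt: weight = 26.47/57.91 = 0.4571; after-tax cost = 2.69% × (1 − 15.2%) = 2.2811%.
WACC = 0.5429 × 8.8299% + 0.4571 × 2.2811% = 5.8365%.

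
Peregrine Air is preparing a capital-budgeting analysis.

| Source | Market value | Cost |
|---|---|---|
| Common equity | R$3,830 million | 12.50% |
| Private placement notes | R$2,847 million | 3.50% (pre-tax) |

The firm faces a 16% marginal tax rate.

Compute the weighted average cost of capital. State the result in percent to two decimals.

Total capital V = 3830 + 2847 = 6677.
Equity: weight = 3830/6677 = 0.5736; cost = 12.5%.
Private placement notes: weight = 2847/6677 = 0.4264; after-tax cost = 3.5% × (1 − 16%) = 2.9400%.
WACC = 0.5736 × 12.5000% + 0.4264 × 2.9400% = 8.4237%.

8.42%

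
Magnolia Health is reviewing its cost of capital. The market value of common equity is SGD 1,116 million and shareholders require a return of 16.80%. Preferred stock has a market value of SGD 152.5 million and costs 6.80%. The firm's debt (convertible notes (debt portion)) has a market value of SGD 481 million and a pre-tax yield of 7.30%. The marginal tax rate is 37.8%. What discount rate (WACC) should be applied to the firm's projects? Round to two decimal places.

12.56%

Total capital V = 1116 + 152.5 + 481 = 1749.5.
Equity: weight = 1116/1749.5 = 0.6379; cost = 16.8%.
Preferred: weight = 152.5/1749.5 = 0.0872; cost = 6.8%.
Convertible notes (debt portion): weight = 481/1749.5 = 0.2749; after-tax cost = 7.3% × (1 − 37.8%) = 4.5406%.
WACC = 0.6379 × 16.8000% + 0.0872 × 6.8000% + 0.2749 × 4.5406% = 12.5578%.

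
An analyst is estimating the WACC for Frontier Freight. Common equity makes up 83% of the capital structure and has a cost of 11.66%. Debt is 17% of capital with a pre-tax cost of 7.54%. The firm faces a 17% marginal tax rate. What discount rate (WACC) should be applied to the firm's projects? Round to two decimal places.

After-tax cost of debt = 7.54% × (1 − 17%) = 6.2582%.
WACC = 0.830 × 11.6600% + 0.170 × 6.2582% = 10.7417%.

10.74%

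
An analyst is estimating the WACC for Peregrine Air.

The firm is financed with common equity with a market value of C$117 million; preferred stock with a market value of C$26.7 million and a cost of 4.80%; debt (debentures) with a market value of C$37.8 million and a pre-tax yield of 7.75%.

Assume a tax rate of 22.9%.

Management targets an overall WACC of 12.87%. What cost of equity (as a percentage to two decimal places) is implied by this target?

Total capital V = 117 + 26.7 + 37.8 = 181.5.
Equity weight = 117/181.5 = 0.6446.
Preferred weight = 26.7/181.5 = 0.1471.
Debentures weight = 37.8/181.5 = 0.2083.
Debt contribution = 0.2083 × 7.75% × (1 − 22.9%) = 1.2444%.
Preferred contribution = 0.1471 × 4.8% = 0.7061%.
Required equity contribution = 12.87% − 1.9505% = 10.9195%.
Re = 10.9195% / 0.6446 = 16.9392%.

16.94%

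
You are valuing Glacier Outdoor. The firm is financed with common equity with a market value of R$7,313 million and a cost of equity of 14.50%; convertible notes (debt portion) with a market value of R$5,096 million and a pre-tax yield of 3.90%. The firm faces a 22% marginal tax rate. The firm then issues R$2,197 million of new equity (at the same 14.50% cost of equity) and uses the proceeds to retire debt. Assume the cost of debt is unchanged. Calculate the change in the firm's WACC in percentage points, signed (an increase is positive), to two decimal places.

+2.03 pp

Current WACC:
Total capital V = 7313 + 5096 = 12409.
Equity: weight = 7313/12409 = 0.5893; cost = 14.5%.
Convertible notes (debt portion): weight = 5096/12409 = 0.4107; after-tax cost = 3.9% × (1 − 22%) = 3.0420%.
WACC = 0.5893 × 14.5000% + 0.4107 × 3.0420% = 9.7945%.
After the change:
Total capital V = 9510 + 2899 = 12409.
Equity: weight = 9510/12409 = 0.7664; cost = 14.5%.
Convertible notes (debt portion): weight = 2899/12409 = 0.2336; after-tax cost = 3.9% × (1 − 22%) = 3.0420%.
WACC = 0.7664 × 14.5000% + 0.2336 × 3.0420% = 11.8232%.
Change in WACC = 11.8232% − 9.7945% = 2.0286 pp.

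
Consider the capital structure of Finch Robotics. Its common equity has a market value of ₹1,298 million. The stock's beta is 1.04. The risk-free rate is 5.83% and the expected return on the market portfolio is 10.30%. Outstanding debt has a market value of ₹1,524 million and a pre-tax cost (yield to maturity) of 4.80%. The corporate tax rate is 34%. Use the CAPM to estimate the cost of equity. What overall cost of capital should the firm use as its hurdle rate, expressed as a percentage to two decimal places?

6.53%

Market risk premium = 10.3% − 5.83% = 4.47%.
Cost of equity via CAPM: Re = 5.83% + 1.04 × 4.47% = 10.4788%.
Total capital V = 1298 + 1524 = 2822.
Equity: weight = 1298/2822 = 0.4600; cost = 10.4788%.
Debt: weight = 1524/2822 = 0.5400; after-tax cost = 4.8% × (1 − 34%) = 3.1680%.
WACC = 0.4600 × 10.4788% + 0.5400 × 3.1680% = 6.5307%.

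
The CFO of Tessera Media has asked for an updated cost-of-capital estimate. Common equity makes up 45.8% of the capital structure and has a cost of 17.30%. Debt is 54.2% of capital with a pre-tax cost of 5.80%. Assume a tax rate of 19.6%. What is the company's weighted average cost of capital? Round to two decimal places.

10.45%

After-tax cost of debt = 5.8% × (1 − 19.6%) = 4.6632%.
WACC = 0.458 × 17.3000% + 0.542 × 4.6632% = 10.4509%.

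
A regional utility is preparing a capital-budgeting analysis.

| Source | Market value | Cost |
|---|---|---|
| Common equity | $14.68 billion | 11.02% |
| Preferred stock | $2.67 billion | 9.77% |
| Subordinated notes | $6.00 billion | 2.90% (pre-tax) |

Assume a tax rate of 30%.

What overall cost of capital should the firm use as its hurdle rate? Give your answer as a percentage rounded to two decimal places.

Total capital V = 14.68 + 2.67 + 6 = 23.35.
Equity: weight = 14.68/23.35 = 0.6287; cost = 11.02%.
Preferred: weight = 2.67/23.35 = 0.1143; cost = 9.77%.
Subordinated notes: weight = 6/23.35 = 0.2570; after-tax cost = 2.9% × (1 − 30%) = 2.0300%.
WACC = 0.6287 × 11.0200% + 0.1143 × 9.7700% + 0.2570 × 2.0300% = 8.5670%.

8.57%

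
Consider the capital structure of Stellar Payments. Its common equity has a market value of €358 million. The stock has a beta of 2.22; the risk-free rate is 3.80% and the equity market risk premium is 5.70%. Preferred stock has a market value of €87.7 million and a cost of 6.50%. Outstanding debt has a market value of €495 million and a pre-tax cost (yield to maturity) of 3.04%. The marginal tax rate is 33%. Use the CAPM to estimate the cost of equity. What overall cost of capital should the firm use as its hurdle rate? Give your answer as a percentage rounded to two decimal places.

7.94%

Cost of equity via CAPM: Re = 3.8% + 2.22 × 5.7% = 16.4540%.
Total capital V = 358 + 87.7 + 495 = 940.7.
Equity: weight = 358/940.7 = 0.3806; cost = 16.454%.
Preferred: weight = 87.7/940.7 = 0.0932; cost = 6.5%.
Debt: weight = 495/940.7 = 0.5262; after-tax cost = 3.04% × (1 − 33%) = 2.0368%.
WACC = 0.3806 × 16.4540% + 0.0932 × 6.5000% + 0.5262 × 2.0368% = 7.9396%.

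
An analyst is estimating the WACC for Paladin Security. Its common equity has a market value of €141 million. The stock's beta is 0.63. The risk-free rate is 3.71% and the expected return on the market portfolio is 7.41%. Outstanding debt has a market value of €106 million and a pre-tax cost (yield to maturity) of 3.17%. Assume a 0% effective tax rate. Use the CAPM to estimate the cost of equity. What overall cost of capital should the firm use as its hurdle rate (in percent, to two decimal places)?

4.81%

Market risk premium = 7.41% − 3.71% = 3.7%.
Cost of equity via CAPM: Re = 3.71% + 0.63 × 3.7% = 6.0410%.
Total capital V = 141 + 106 = 247.
Equity: weight = 141/247 = 0.5709; cost = 6.041%.
Debt: weight = 106/247 = 0.4291; after-tax cost = 3.17% × (1 − 0%) = 3.1700%.
WACC = 0.5709 × 6.0410% + 0.4291 × 3.1700% = 4.8089%.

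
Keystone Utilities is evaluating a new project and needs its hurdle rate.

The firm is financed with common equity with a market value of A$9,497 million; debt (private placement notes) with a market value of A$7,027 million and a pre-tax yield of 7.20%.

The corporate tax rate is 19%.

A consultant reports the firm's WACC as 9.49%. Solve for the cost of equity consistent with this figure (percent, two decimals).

12.20%

Total capital V = 9497 + 7027 = 16524.
Equity weight = 9497/16524 = 0.5747.
Private placement notes weight = 7027/16524 = 0.4253.
Debt contribution = 0.4253 × 7.2% × (1 − 19%) = 2.4801%.
Required equity contribution = 9.49% − 2.4801% = 7.0099%.
Re = 7.0099% / 0.5747 = 12.1966%.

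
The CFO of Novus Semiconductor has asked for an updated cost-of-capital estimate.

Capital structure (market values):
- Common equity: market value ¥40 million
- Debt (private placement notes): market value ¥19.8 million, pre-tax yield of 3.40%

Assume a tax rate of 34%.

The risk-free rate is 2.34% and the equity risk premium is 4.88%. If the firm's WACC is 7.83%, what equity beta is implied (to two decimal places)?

1.69

Total capital V = 40 + 19.8 = 59.8.
Equity weight = 40/59.8 = 0.6689.
Private placement notes weight = 19.8/59.8 = 0.3311.
Debt contribution = 0.3311 × 3.4% × (1 − 34%) = 0.7430%.
Required equity contribution = 7.83% − 0.7430% = 7.0870%  ⇒  Re = 10.5951%.
CAPM: 10.5951% = 2.34% + β × 4.88%  ⇒  β = 1.6916.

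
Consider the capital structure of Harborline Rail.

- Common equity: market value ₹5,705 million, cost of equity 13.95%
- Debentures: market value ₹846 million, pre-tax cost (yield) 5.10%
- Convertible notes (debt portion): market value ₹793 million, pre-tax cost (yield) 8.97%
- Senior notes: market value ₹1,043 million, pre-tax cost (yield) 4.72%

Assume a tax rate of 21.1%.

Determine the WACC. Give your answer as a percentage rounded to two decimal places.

Total capital V = 5705 + 846 + 793 + 1043 = 8387.
Equity: weight = 5705/8387 = 0.6802; cost = 13.95%.
Debentures: weight = 846/8387 = 0.1009; after-tax cost = 5.1% × (1 − 21.1%) = 4.0239%.
Convertible notes (debt portion): weight = 793/8387 = 0.0946; after-tax cost = 8.97% × (1 − 21.1%) = 7.0773%.
Senior notes: weight = 1043/8387 = 0.1244; after-tax cost = 4.72% × (1 − 21.1%) = 3.7241%.
WACC = 0.6802 × 13.9500% + 0.1009 × 4.0239% + 0.0946 × 7.0773% + 0.1244 × 3.7241% = 11.0272%.

11.03%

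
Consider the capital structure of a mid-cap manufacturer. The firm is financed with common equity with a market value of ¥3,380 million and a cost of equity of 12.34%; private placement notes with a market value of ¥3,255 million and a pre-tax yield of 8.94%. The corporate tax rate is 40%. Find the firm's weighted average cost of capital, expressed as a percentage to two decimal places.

Total capital V = 3380 + 3255 = 6635.
Equity: weight = 3380/6635 = 0.5094; cost = 12.34%.
Private placement notes: weight = 3255/6635 = 0.4906; after-tax cost = 8.94% × (1 − 40%) = 5.3640%.
WACC = 0.5094 × 12.3400% + 0.4906 × 5.3640% = 8.9177%.

8.92%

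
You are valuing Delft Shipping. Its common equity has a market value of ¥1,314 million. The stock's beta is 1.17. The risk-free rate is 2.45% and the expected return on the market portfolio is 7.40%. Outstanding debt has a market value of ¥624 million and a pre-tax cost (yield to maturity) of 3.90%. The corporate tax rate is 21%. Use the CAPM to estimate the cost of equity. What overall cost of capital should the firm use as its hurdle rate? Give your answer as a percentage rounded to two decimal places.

6.58%

Market risk premium = 7.4% − 2.45% = 4.95%.
Cost of equity via CAPM: Re = 2.45% + 1.17 × 4.95% = 8.2415%.
Total capital V = 1314 + 624 = 1938.
Equity: weight = 1314/1938 = 0.6780; cost = 8.2415%.
Debt: weight = 624/1938 = 0.3220; after-tax cost = 3.9% × (1 − 21%) = 3.0810%.
WACC = 0.6780 × 8.2415% + 0.3220 × 3.0810% = 6.5799%.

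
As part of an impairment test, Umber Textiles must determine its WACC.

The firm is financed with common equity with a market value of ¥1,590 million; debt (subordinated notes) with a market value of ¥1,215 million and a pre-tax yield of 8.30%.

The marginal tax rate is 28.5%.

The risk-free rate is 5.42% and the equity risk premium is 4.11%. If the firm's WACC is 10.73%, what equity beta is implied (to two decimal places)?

2.18

Total capital V = 1590 + 1215 = 2805.
Equity weight = 1590/2805 = 0.5668.
Subordinated notes weight = 1215/2805 = 0.4332.
Debt contribution = 0.4332 × 8.3% × (1 − 28.5%) = 2.5706%.
Required equity contribution = 10.73% − 2.5706% = 8.1594%  ⇒  Re = 14.3945%.
CAPM: 14.3945% = 5.42% + β × 4.11%  ⇒  β = 2.1836.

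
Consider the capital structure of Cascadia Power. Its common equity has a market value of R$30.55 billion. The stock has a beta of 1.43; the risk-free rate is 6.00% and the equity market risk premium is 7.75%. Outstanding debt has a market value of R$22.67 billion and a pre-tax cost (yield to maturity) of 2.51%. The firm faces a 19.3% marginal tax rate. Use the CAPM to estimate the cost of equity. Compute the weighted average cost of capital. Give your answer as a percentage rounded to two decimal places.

Cost of equity via CAPM: Re = 6.0% + 1.43 × 7.75% = 17.0825%.
Total capital V = 30.55 + 22.67 = 53.22.
Equity: weight = 30.55/53.22 = 0.5740; cost = 17.0825%.
Debt: weight = 22.67/53.22 = 0.4260; after-tax cost = 2.51% × (1 − 19.3%) = 2.0256%.
WACC = 0.5740 × 17.0825% + 0.4260 × 2.0256% = 10.6687%.

10.67%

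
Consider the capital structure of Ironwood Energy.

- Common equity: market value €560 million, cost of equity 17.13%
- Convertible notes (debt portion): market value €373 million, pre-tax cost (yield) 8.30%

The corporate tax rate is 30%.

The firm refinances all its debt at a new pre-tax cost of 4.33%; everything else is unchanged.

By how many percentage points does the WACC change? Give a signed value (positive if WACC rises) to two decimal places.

-1.11 pp

Current WACC:
Total capital V = 560 + 373 = 933.
Equity: weight = 560/933 = 0.6002; cost = 17.13%.
Convertible notes (debt portion): weight = 373/933 = 0.3998; after-tax cost = 8.3% × (1 − 30%) = 5.8100%.
WACC = 0.6002 × 17.1300% + 0.3998 × 5.8100% = 12.6044%.
After the change:
Total capital V = 560 + 373 = 933.
Equity: weight = 560/933 = 0.6002; cost = 17.13%.
Convertible notes (debt portion): weight = 373/933 = 0.3998; after-tax cost = 4.33% × (1 − 30%) = 3.0310%.
WACC = 0.6002 × 17.1300% + 0.3998 × 3.0310% = 11.4934%.
Change in WACC = 11.4934% − 12.6044% = -1.1110 pp.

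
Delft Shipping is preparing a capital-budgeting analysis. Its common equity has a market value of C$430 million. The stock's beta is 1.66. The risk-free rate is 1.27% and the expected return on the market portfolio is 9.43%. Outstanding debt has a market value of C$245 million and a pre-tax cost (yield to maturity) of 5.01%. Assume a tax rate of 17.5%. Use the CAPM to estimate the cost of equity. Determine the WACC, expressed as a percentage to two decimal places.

10.94%

Market risk premium = 9.43% − 1.27% = 8.16%.
Cost of equity via CAPM: Re = 1.27% + 1.66 × 8.16% = 14.8156%.
Total capital V = 430 + 245 = 675.
Equity: weight = 430/675 = 0.6370; cost = 14.8156%.
Debt: weight = 245/675 = 0.3630; after-tax cost = 5.01% × (1 − 17.5%) = 4.1332%.
WACC = 0.6370 × 14.8156% + 0.3630 × 4.1332% = 10.9383%.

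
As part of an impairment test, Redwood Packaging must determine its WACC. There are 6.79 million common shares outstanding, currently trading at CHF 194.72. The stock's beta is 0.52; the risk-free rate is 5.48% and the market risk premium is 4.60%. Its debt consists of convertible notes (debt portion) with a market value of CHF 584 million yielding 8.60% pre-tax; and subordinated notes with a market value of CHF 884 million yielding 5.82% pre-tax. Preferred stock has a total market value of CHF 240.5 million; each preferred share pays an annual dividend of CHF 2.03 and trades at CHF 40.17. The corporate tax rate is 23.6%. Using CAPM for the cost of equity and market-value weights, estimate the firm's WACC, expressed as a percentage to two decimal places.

Cost of equity via CAPM: Re = 5.48% + 0.52 × 4.6% = 7.8720%.
Cost of preferred: Rp = 2.03 / 40.17 = 5.0535%.
Market value of equity E = 194.72 × 6.79m = 1322.1488m.
Total capital V = 1322.1488 + 240.5 + 584 + 884 = 3030.6488.
Equity: weight = 1322.1488/3030.6488 = 0.4363; cost = 7.872%.
Preferred: weight = 240.5/3030.6488 = 0.0794; cost = 5.0535%.
Convertible notes (debt portion): weight = 584/3030.6488 = 0.1927; after-tax cost = 8.6% × (1 − 23.6%) = 6.5704%.
Subordinated notes: weight = 884/3030.6488 = 0.2917; after-tax cost = 5.82% × (1 − 23.6%) = 4.4465%.
WACC = 0.4363 × 7.8720% + 0.0794 × 5.0535% + 0.1927 × 6.5704% + 0.2917 × 4.4465% = 6.3983%.

6.40%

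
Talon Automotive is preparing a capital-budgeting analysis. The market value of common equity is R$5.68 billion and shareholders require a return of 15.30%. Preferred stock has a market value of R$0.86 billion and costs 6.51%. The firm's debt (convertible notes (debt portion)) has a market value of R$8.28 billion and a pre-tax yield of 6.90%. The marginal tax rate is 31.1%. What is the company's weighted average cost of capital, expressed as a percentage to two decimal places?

Total capital V = 5.68 + 0.86 + 8.28 = 14.82.
Equity: weight = 5.68/14.82 = 0.3833; cost = 15.3%.
Preferred: weight = 0.86/14.82 = 0.0580; cost = 6.51%.
Convertible notes (debt portion): weight = 8.28/14.82 = 0.5587; after-tax cost = 6.9% × (1 − 31.1%) = 4.7541%.
WACC = 0.3833 × 15.3000% + 0.0580 × 6.5100% + 0.5587 × 4.7541% = 8.8979%.

8.90%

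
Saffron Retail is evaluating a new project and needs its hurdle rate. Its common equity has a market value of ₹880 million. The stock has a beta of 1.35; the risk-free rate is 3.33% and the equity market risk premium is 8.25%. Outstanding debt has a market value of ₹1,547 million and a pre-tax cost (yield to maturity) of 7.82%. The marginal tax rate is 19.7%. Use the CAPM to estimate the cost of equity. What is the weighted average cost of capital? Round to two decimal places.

9.25%

Cost of equity via CAPM: Re = 3.33% + 1.35 × 8.25% = 14.4675%.
Total capital V = 880 + 1547 = 2427.
Equity: weight = 880/2427 = 0.3626; cost = 14.4675%.
Debt: weight = 1547/2427 = 0.6374; after-tax cost = 7.82% × (1 − 19.7%) = 6.2795%.
WACC = 0.3626 × 14.4675% + 0.6374 × 6.2795% = 9.2483%.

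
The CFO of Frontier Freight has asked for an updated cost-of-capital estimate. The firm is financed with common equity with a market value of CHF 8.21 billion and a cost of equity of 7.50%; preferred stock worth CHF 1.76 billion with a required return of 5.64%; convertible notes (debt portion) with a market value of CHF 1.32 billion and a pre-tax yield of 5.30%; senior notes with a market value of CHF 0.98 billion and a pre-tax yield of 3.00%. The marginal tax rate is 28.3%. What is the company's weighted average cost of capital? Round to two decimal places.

Total capital V = 8.21 + 1.76 + 1.32 + 0.98 = 12.27.
Equity: weight = 8.21/12.27 = 0.6691; cost = 7.5%.
Preferred: weight = 1.76/12.27 = 0.1434; cost = 5.64%.
Convertible notes (debt portion): weight = 1.32/12.27 = 0.1076; after-tax cost = 5.3% × (1 − 28.3%) = 3.8001%.
Senior notes: weight = 0.98/12.27 = 0.0799; after-tax cost = 3% × (1 − 28.3%) = 2.1510%.
WACC = 0.6691 × 7.5000% + 0.1434 × 5.6400% + 0.1076 × 3.8001% + 0.0799 × 2.1510% = 6.4079%.

6.41%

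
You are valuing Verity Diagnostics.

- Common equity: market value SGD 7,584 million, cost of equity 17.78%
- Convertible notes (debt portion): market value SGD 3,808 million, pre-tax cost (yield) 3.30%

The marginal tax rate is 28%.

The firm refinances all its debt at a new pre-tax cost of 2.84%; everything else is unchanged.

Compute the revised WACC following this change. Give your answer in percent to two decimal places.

12.52%

After the change:
Total capital V = 7584 + 3808 = 11392.
Equity: weight = 7584/11392 = 0.6657; cost = 17.78%.
Convertible notes (debt portion): weight = 3808/11392 = 0.3343; after-tax cost = 2.84% × (1 − 28%) = 2.0448%.
WACC = 0.6657 × 17.7800% + 0.3343 × 2.0448% = 12.5202%.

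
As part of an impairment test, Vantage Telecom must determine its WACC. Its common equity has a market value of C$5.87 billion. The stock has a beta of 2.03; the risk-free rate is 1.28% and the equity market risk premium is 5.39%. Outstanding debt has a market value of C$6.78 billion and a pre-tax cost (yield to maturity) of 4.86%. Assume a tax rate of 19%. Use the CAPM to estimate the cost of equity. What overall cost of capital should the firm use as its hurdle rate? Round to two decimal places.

Cost of equity via CAPM: Re = 1.28% + 2.03 × 5.39% = 12.2217%.
Total capital V = 5.87 + 6.78 = 12.65.
Equity: weight = 5.87/12.65 = 0.4640; cost = 12.2217%.
Debt: weight = 6.78/12.65 = 0.5360; after-tax cost = 4.86% × (1 − 19%) = 3.9366%.
WACC = 0.4640 × 12.2217% + 0.5360 × 3.9366% = 7.7811%.

7.78%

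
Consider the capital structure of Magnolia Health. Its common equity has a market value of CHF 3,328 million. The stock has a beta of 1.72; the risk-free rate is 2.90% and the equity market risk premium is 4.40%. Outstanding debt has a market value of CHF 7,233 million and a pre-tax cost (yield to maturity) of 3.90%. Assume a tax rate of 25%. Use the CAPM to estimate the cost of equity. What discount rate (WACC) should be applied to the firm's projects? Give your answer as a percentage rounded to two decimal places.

5.30%

Cost of equity via CAPM: Re = 2.9% + 1.72 × 4.4% = 10.4680%.
Total capital V = 3328 + 7233 = 10561.
Equity: weight = 3328/10561 = 0.3151; cost = 10.468%.
Debt: weight = 7233/10561 = 0.6849; after-tax cost = 3.9% × (1 − 25%) = 2.9250%.
WACC = 0.3151 × 10.4680% + 0.6849 × 2.9250% = 5.3020%.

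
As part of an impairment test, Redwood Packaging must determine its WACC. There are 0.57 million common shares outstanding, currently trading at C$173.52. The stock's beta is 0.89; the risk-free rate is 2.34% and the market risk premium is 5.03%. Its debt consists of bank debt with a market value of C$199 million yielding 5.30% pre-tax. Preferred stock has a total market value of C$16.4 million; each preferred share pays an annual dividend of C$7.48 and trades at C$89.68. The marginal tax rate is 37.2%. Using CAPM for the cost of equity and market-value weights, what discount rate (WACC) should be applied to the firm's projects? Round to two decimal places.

4.69%

Cost of equity via CAPM: Re = 2.34% + 0.89 × 5.03% = 6.8167%.
Cost of preferred: Rp = 7.48 / 89.68 = 8.3408%.
Market value of equity E = 173.52 × 0.57m = 98.9064m.
Total capital V = 98.9064 + 16.4 + 199 = 314.3064.
Equity: weight = 98.9064/314.3064 = 0.3147; cost = 6.8167%.
Preferred: weight = 16.4/314.3064 = 0.0522; cost = 8.3408%.
Bank debt: weight = 199/314.3064 = 0.6331; after-tax cost = 5.3% × (1 − 37.2%) = 3.3284%.
WACC = 0.3147 × 6.8167% + 0.0522 × 8.3408% + 0.6331 × 3.3284% = 4.6876%.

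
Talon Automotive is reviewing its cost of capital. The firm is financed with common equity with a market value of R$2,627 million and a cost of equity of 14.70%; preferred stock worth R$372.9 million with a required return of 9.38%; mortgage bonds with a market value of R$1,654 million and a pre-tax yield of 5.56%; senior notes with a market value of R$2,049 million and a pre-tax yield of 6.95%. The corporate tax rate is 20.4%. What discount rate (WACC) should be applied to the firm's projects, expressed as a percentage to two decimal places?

9.07%

Total capital V = 2627 + 372.9 + 1654 + 2049 = 6702.9.
Equity: weight = 2627/6702.9 = 0.3919; cost = 14.7%.
Preferred: weight = 372.9/6702.9 = 0.0556; cost = 9.38%.
Mortgage bonds: weight = 1654/6702.9 = 0.2468; after-tax cost = 5.56% × (1 − 20.4%) = 4.4258%.
Senior notes: weight = 2049/6702.9 = 0.3057; after-tax cost = 6.95% × (1 − 20.4%) = 5.5322%.
WACC = 0.3919 × 14.7000% + 0.0556 × 9.3800% + 0.2468 × 4.4258% + 0.3057 × 5.5322% = 9.0663%.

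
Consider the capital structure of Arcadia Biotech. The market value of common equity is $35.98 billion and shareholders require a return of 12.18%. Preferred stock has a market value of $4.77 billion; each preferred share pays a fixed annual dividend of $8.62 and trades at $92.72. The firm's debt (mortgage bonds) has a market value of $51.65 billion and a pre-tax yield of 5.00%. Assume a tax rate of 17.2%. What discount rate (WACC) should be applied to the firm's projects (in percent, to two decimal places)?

7.54%

Cost of preferred: Rp = 8.62 / 92.72 = 9.2968%.
Total capital V = 35.98 + 4.77 + 51.65 = 92.4.
Equity: weight = 35.98/92.4 = 0.3894; cost = 12.18%.
Preferred: weight = 4.77/92.4 = 0.0516; cost = 9.2968%.
Mortgage bonds: weight = 51.65/92.4 = 0.5590; after-tax cost = 5% × (1 − 17.2%) = 4.1400%.
WACC = 0.3894 × 12.1800% + 0.0516 × 9.2968% + 0.5590 × 4.1400% = 7.5369%.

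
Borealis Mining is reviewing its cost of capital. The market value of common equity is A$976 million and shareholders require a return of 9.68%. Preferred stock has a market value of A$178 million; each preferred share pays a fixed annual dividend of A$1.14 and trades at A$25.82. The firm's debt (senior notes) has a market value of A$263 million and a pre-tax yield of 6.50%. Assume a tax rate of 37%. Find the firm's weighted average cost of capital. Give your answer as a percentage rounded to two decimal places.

Cost of preferred: Rp = 1.14 / 25.82 = 4.4152%.
Total capital V = 976 + 178 + 263 = 1417.
Equity: weight = 976/1417 = 0.6888; cost = 9.68%.
Preferred: weight = 178/1417 = 0.1256; cost = 4.4152%.
Senior notes: weight = 263/1417 = 0.1856; after-tax cost = 6.5% × (1 − 37%) = 4.0950%.
WACC = 0.6888 × 9.6800% + 0.1256 × 4.4152% + 0.1856 × 4.0950% = 7.9821%.

7.98%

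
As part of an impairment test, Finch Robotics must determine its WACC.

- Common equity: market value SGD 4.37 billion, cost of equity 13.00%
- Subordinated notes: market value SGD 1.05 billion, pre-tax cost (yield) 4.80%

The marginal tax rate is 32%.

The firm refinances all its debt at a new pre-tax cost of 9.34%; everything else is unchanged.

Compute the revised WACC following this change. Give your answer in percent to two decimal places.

11.71%

After the change:
Total capital V = 4.37 + 1.05 = 5.42.
Equity: weight = 4.37/5.42 = 0.8063; cost = 13%.
Subordinated notes: weight = 1.05/5.42 = 0.1937; after-tax cost = 9.34% × (1 − 32%) = 6.3512%.
WACC = 0.8063 × 13.0000% + 0.1937 × 6.3512% = 11.7119%.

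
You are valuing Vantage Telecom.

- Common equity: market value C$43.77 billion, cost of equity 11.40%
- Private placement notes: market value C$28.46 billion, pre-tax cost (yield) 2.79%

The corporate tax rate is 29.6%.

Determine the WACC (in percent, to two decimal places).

7.68%

Total capital V = 43.77 + 28.46 = 72.23.
Equity: weight = 43.77/72.23 = 0.6060; cost = 11.4%.
Private placement notes: weight = 28.46/72.23 = 0.3940; after-tax cost = 2.79% × (1 − 29.6%) = 1.9642%.
WACC = 0.6060 × 11.4000% + 0.3940 × 1.9642% = 7.6821%.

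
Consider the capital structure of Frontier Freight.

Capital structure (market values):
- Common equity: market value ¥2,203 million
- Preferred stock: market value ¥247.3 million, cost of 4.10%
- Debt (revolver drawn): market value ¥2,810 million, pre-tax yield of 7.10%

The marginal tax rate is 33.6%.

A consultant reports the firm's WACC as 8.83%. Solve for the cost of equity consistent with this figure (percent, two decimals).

Total capital V = 2203 + 247.3 + 2810 = 5260.3.
Equity weight = 2203/5260.3 = 0.4188.
Preferred weight = 247.3/5260.3 = 0.0470.
Revolver drawn weight = 2810/5260.3 = 0.5342.
Debt contribution = 0.5342 × 7.1% × (1 − 33.6%) = 2.5184%.
Preferred contribution = 0.0470 × 4.1% = 0.1928%.
Required equity contribution = 8.83% − 2.7111% = 6.1189%.
Re = 6.1189% / 0.4188 = 14.6106%.

14.61%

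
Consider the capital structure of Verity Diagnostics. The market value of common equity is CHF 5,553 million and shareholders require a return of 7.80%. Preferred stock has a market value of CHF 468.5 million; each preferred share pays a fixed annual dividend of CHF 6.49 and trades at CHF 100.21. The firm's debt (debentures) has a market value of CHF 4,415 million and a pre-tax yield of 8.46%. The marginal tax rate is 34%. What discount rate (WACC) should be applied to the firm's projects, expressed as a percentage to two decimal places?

6.80%

Cost of preferred: Rp = 6.49 / 100.21 = 6.4764%.
Total capital V = 5553 + 468.5 + 4415 = 10436.5.
Equity: weight = 5553/10436.5 = 0.5321; cost = 7.8%.
Preferred: weight = 468.5/10436.5 = 0.0449; cost = 6.4764%.
Debentures: weight = 4415/10436.5 = 0.4230; after-tax cost = 8.46% × (1 − 34%) = 5.5836%.
WACC = 0.5321 × 7.8000% + 0.0449 × 6.4764% + 0.4230 × 5.5836% = 6.8030%.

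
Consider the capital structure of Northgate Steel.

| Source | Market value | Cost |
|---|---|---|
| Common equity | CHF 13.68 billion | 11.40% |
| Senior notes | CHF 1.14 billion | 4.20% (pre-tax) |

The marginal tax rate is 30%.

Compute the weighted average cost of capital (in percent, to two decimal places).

Total capital V = 13.68 + 1.14 = 14.82.
Equity: weight = 13.68/14.82 = 0.9231; cost = 11.4%.
Senior notes: weight = 1.14/14.82 = 0.0769; after-tax cost = 4.2% × (1 − 30%) = 2.9400%.
WACC = 0.9231 × 11.4000% + 0.0769 × 2.9400% = 10.7492%.

10.75%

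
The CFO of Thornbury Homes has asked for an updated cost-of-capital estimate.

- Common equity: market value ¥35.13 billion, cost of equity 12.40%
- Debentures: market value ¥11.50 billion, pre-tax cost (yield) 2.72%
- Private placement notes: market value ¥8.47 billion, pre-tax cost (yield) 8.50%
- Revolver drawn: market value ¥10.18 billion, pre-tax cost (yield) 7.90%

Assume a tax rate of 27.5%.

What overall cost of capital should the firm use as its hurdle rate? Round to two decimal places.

Total capital V = 35.13 + 11.5 + 8.47 + 10.18 = 65.28.
Equity: weight = 35.13/65.28 = 0.5381; cost = 12.4%.
Debentures: weight = 11.5/65.28 = 0.1762; after-tax cost = 2.72% × (1 − 27.5%) = 1.9720%.
Private placement notes: weight = 8.47/65.28 = 0.1297; after-tax cost = 8.5% × (1 − 27.5%) = 6.1625%.
Revolver drawn: weight = 10.18/65.28 = 0.1559; after-tax cost = 7.9% × (1 − 27.5%) = 5.7275%.
WACC = 0.5381 × 12.4000% + 0.1762 × 1.9720% + 0.1297 × 6.1625% + 0.1559 × 5.7275% = 8.7131%.

8.71%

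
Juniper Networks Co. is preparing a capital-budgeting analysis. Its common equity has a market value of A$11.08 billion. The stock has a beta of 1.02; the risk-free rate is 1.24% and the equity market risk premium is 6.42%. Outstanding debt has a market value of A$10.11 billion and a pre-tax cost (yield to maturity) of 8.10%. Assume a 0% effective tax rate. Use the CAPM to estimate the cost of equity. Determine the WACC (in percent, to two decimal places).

Cost of equity via CAPM: Re = 1.24% + 1.02 × 6.42% = 7.7884%.
Total capital V = 11.08 + 10.11 = 21.19.
Equity: weight = 11.08/21.19 = 0.5229; cost = 7.7884%.
Debt: weight = 10.11/21.19 = 0.4771; after-tax cost = 8.1% × (1 − 0%) = 8.1000%.
WACC = 0.5229 × 7.7884% + 0.4771 × 8.1000% = 7.9371%.

7.94%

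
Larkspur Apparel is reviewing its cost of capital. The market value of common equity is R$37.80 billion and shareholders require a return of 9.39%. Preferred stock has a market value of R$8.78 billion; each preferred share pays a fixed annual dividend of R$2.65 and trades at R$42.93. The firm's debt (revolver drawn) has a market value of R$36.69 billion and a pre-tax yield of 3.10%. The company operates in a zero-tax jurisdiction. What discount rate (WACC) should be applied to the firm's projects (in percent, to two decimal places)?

6.28%

Cost of preferred: Rp = 2.65 / 42.93 = 6.1728%.
Total capital V = 37.8 + 8.78 + 36.69 = 83.27.
Equity: weight = 37.8/83.27 = 0.4539; cost = 9.39%.
Preferred: weight = 8.78/83.27 = 0.1054; cost = 6.1728%.
Revolver drawn: weight = 36.69/83.27 = 0.4406; after-tax cost = 3.1% × (1 − 0%) = 3.1000%.
WACC = 0.4539 × 9.3900% + 0.1054 × 6.1728% + 0.4406 × 3.1000% = 6.2793%.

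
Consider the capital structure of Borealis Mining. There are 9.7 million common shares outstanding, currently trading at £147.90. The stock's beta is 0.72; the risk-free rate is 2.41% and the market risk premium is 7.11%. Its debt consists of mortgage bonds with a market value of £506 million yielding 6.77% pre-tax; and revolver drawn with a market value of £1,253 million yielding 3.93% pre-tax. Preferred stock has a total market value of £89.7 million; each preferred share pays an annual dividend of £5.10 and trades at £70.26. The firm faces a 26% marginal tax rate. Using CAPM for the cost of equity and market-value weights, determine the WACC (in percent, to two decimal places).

5.37%

Cost of equity via CAPM: Re = 2.41% + 0.72 × 7.11% = 7.5292%.
Cost of preferred: Rp = 5.1 / 70.26 = 7.2588%.
Market value of equity E = 147.9 × 9.7m = 1434.63m.
Total capital V = 1434.63 + 89.7 + 506 + 1253 = 3283.33.
Equity: weight = 1434.63/3283.33 = 0.4369; cost = 7.5292%.
Preferred: weight = 89.7/3283.33 = 0.0273; cost = 7.2588%.
Mortgage bonds: weight = 506/3283.33 = 0.1541; after-tax cost = 6.77% × (1 − 26%) = 5.0098%.
Revolver drawn: weight = 1253/3283.33 = 0.3816; after-tax cost = 3.93% × (1 − 26%) = 2.9082%.
WACC = 0.4369 × 7.5292% + 0.0273 × 7.2588% + 0.1541 × 5.0098% + 0.3816 × 2.9082% = 5.3701%.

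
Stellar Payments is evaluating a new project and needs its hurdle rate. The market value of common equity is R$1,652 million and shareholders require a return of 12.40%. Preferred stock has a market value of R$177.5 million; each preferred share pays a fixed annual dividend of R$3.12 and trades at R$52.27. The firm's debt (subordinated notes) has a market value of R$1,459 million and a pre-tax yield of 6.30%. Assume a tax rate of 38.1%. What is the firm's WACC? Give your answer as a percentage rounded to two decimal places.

Cost of preferred: Rp = 3.12 / 52.27 = 5.9690%.
Total capital V = 1652 + 177.5 + 1459 = 3288.5.
Equity: weight = 1652/3288.5 = 0.5024; cost = 12.4%.
Preferred: weight = 177.5/3288.5 = 0.0540; cost = 5.969%.
Subordinated notes: weight = 1459/3288.5 = 0.4437; after-tax cost = 6.3% × (1 − 38.1%) = 3.8997%.
WACC = 0.5024 × 12.4000% + 0.0540 × 5.9690% + 0.4437 × 3.8997% = 8.2816%.

8.28%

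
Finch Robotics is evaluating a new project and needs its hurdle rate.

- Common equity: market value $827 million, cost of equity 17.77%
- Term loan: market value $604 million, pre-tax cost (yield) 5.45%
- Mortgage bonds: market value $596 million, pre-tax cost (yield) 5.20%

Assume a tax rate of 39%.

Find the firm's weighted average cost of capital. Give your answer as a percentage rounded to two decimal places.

9.17%

Total capital V = 827 + 604 + 596 = 2027.
Equity: weight = 827/2027 = 0.4080; cost = 17.77%.
Term loan: weight = 604/2027 = 0.2980; after-tax cost = 5.45% × (1 − 39%) = 3.3245%.
Mortgage bonds: weight = 596/2027 = 0.2940; after-tax cost = 5.2% × (1 − 39%) = 3.1720%.
WACC = 0.4080 × 17.7700% + 0.2980 × 3.3245% + 0.2940 × 3.1720% = 9.1733%.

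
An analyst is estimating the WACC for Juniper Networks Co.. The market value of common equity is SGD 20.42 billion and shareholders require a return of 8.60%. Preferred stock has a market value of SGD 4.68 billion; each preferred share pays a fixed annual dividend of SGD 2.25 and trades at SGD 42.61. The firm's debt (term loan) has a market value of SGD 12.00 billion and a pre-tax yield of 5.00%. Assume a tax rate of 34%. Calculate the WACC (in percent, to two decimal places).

6.47%

Cost of preferred: Rp = 2.25 / 42.61 = 5.2805%.
Total capital V = 20.42 + 4.68 + 12 = 37.1.
Equity: weight = 20.42/37.1 = 0.5504; cost = 8.6%.
Preferred: weight = 4.68/37.1 = 0.1261; cost = 5.2805%.
Term loan: weight = 12/37.1 = 0.3235; after-tax cost = 5% × (1 − 34%) = 3.3000%.
WACC = 0.5504 × 8.6000% + 0.1261 × 5.2805% + 0.3235 × 3.3000% = 6.4670%.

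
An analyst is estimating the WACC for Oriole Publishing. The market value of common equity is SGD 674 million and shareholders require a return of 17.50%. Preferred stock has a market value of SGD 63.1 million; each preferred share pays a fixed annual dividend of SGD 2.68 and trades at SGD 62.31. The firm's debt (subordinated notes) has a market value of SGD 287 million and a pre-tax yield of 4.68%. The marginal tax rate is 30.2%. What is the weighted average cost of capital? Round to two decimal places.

Cost of preferred: Rp = 2.68 / 62.31 = 4.3011%.
Total capital V = 674 + 63.1 + 287 = 1024.1.
Equity: weight = 674/1024.1 = 0.6581; cost = 17.5%.
Preferred: weight = 63.1/1024.1 = 0.0616; cost = 4.3011%.
Subordinated notes: weight = 287/1024.1 = 0.2802; after-tax cost = 4.68% × (1 − 30.2%) = 3.2666%.
WACC = 0.6581 × 17.5000% + 0.0616 × 4.3011% + 0.2802 × 3.2666% = 12.6979%.

12.70%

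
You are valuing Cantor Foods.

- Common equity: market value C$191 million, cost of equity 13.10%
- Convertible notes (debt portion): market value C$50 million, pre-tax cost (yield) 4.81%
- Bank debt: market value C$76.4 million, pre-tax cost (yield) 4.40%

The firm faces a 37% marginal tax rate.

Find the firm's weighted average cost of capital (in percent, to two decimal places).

9.03%

Total capital V = 191 + 50 + 76.4 = 317.4.
Equity: weight = 191/317.4 = 0.6018; cost = 13.1%.
Convertible notes (debt portion): weight = 50/317.4 = 0.1575; after-tax cost = 4.81% × (1 − 37%) = 3.0303%.
Bank debt: weight = 76.4/317.4 = 0.2407; after-tax cost = 4.4% × (1 − 37%) = 2.7720%.
WACC = 0.6018 × 13.1000% + 0.1575 × 3.0303% + 0.2407 × 2.7720% = 9.0277%.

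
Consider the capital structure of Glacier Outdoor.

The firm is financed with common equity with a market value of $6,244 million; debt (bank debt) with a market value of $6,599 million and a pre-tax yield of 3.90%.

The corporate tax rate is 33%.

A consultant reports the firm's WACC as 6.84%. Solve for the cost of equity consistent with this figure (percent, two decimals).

11.31%

Total capital V = 6244 + 6599 = 12843.
Equity weight = 6244/12843 = 0.4862.
Bank debt weight = 6599/12843 = 0.5138.
Debt contribution = 0.5138 × 3.9% × (1 − 33%) = 1.3426%.
Required equity contribution = 6.84% − 1.3426% = 5.4974%.
Re = 5.4974% / 0.4862 = 11.3073%.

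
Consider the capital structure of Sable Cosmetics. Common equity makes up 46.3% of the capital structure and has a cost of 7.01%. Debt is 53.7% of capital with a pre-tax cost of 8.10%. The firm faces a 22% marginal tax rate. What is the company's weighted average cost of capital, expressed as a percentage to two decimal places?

After-tax cost of debt = 8.1% × (1 − 22%) = 6.3180%.
WACC = 0.463 × 7.0100% + 0.537 × 6.3180% = 6.6384%.

6.64%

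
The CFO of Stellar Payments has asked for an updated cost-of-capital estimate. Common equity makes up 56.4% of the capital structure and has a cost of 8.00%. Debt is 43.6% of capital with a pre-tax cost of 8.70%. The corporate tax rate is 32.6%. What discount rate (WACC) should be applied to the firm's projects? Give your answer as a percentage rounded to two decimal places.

7.07%

After-tax cost of debt = 8.7% × (1 − 32.6%) = 5.8638%.
WACC = 0.564 × 8.0000% + 0.436 × 5.8638% = 7.0686%.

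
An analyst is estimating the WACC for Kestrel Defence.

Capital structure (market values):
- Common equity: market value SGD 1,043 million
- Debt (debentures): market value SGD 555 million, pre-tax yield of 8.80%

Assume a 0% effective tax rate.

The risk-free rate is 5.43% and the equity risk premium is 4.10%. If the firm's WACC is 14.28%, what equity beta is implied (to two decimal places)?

2.87

Total capital V = 1043 + 555 = 1598.
Equity weight = 1043/1598 = 0.6527.
Debentures weight = 555/1598 = 0.3473.
Debt contribution = 0.3473 × 8.8% × (1 − 0%) = 3.0563%.
Required equity contribution = 14.28% − 3.0563% = 11.2237%  ⇒  Re = 17.1960%.
CAPM: 17.1960% = 5.43% + β × 4.1%  ⇒  β = 2.8698.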